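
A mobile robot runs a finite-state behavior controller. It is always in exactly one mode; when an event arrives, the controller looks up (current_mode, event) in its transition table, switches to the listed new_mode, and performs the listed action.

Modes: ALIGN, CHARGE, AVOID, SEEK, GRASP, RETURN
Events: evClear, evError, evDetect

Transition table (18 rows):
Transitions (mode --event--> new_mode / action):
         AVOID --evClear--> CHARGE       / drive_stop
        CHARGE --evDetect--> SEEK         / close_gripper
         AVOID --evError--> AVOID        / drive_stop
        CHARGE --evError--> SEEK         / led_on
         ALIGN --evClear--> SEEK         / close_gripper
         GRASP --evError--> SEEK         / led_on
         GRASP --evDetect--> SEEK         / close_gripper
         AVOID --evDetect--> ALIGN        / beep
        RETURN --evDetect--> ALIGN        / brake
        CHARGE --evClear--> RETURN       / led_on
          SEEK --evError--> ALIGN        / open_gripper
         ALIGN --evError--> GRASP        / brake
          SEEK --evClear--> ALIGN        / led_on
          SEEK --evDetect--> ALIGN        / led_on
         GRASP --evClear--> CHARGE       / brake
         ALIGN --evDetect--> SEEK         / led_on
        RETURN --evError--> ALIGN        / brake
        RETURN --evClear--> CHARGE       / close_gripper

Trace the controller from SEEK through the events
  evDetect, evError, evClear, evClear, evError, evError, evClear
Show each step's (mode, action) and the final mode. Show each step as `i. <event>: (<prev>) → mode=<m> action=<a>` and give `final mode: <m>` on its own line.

1. evDetect: (SEEK) → mode=ALIGN action=led_on
2. evError: (ALIGN) → mode=GRASP action=brake
3. evClear: (GRASP) → mode=CHARGE action=brake
4. evClear: (CHARGE) → mode=RETURN action=led_on
5. evError: (RETURN) → mode=ALIGN action=brake
6. evError: (ALIGN) → mode=GRASP action=brake
7. evClear: (GRASP) → mode=CHARGE action=brake

final mode: CHARGE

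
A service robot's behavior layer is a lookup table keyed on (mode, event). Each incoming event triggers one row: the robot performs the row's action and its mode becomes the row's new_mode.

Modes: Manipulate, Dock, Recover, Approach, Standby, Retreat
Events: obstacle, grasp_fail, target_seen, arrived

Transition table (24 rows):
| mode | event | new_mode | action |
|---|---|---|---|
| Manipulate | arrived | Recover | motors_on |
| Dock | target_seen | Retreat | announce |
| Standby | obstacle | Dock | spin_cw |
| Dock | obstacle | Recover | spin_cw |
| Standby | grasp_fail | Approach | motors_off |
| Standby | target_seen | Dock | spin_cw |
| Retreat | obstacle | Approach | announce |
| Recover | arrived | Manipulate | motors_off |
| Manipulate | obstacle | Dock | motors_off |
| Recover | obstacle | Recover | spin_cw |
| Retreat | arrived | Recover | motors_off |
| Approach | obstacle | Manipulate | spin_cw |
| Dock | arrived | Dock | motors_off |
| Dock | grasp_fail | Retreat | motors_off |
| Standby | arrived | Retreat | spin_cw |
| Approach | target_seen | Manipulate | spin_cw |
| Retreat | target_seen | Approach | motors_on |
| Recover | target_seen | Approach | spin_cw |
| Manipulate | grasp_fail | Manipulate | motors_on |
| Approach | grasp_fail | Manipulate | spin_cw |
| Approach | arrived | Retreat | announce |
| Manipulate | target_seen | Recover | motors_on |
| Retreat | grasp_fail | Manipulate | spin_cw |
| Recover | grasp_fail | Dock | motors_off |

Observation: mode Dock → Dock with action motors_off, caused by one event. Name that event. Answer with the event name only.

try obstacle: (Dock, obstacle) → (Recover, spin_cw)
try grasp_fail: (Dock, grasp_fail) → (Retreat, motors_off)
try target_seen: (Dock, target_seen) → (Retreat, announce)
try arrived: (Dock, arrived) → (Dock, motors_off)  ← matches

arrived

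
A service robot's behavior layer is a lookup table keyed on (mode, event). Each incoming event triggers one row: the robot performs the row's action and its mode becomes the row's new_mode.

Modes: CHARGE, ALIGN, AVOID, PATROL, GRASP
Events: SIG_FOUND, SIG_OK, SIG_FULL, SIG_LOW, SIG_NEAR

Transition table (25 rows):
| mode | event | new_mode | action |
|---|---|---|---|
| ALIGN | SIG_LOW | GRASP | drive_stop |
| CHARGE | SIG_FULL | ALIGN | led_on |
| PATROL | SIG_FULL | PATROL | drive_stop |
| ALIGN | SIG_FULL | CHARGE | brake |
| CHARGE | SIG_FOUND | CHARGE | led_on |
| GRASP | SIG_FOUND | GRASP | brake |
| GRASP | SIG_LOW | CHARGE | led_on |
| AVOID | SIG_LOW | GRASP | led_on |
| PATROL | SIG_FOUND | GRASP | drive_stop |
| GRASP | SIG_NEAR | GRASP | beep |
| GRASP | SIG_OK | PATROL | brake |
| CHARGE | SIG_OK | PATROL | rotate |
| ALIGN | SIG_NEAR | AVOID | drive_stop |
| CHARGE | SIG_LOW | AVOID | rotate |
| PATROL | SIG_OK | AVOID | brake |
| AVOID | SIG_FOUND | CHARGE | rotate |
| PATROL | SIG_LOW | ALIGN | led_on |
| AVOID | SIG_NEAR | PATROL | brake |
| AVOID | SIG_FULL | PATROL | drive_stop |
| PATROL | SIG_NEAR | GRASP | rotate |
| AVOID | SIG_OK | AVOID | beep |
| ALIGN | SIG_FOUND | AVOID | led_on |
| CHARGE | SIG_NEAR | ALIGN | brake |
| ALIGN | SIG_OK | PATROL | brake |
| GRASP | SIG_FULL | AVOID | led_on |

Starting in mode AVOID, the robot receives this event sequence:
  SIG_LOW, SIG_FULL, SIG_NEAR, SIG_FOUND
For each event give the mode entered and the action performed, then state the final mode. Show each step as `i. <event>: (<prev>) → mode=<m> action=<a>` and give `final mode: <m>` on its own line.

1. SIG_LOW: (AVOID) → mode=GRASP action=led_on
2. SIG_FULL: (GRASP) → mode=AVOID action=led_on
3. SIG_NEAR: (AVOID) → mode=PATROL action=brake
4. SIG_FOUND: (PATROL) → mode=GRASP action=drive_stop

final mode: GRASP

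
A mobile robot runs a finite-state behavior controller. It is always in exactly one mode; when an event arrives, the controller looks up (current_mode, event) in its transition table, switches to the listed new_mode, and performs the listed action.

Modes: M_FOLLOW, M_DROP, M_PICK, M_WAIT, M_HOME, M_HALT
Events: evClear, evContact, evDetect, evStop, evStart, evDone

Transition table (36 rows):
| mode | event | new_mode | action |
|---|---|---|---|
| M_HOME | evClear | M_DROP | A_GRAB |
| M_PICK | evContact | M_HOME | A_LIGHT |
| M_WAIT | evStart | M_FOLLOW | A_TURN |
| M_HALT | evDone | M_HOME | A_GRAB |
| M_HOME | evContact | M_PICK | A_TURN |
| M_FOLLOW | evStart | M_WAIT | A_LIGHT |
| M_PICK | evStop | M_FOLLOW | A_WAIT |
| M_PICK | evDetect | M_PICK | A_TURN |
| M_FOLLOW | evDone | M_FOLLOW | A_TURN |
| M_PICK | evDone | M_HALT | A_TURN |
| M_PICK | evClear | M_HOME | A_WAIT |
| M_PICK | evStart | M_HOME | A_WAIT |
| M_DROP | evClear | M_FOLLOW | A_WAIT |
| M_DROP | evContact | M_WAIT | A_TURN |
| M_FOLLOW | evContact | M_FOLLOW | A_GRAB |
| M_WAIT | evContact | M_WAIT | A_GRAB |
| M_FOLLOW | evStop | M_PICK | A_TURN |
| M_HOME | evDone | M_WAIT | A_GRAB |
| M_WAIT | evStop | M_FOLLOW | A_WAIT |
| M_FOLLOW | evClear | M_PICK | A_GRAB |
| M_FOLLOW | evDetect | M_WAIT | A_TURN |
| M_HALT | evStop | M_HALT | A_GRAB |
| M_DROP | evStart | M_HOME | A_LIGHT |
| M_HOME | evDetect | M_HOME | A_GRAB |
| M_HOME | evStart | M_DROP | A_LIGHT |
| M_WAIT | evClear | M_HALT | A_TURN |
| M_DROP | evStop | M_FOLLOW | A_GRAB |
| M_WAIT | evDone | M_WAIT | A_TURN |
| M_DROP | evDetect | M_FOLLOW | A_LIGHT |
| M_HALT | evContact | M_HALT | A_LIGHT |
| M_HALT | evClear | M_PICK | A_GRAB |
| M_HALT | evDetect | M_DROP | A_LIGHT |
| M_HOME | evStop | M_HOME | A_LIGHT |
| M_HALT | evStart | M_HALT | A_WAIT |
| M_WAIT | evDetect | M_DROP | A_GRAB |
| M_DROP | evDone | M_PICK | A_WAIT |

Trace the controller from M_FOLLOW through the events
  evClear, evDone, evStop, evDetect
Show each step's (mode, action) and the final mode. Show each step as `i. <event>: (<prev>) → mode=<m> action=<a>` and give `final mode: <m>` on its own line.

final mode: M_DROP

1. evClear: (M_FOLLOW) → mode=M_PICK action=A_GRAB
2. evDone: (M_PICK) → mode=M_HALT action=A_TURN
3. evStop: (M_HALT) → mode=M_HALT action=A_GRAB
4. evDetect: (M_HALT) → mode=M_DROP action=A_LIGHT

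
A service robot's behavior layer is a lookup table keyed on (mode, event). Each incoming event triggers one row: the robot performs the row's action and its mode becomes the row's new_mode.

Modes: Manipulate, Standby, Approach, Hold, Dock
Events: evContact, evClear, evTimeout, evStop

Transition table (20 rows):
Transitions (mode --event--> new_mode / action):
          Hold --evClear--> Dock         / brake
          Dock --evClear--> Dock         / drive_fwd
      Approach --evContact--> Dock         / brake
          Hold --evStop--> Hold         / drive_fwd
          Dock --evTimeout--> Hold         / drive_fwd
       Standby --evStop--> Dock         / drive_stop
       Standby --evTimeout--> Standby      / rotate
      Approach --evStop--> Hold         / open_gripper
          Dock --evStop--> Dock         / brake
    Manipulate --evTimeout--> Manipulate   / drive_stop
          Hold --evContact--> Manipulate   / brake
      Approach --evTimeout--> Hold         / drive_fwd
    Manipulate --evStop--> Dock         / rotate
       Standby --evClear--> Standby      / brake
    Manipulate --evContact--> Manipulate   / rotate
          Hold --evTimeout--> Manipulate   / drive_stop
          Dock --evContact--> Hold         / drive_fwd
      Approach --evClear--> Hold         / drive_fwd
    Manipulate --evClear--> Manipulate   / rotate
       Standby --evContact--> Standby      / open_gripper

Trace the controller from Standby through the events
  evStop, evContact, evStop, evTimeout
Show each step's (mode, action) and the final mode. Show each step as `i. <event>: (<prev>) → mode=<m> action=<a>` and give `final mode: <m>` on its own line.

final mode: Manipulate

1. evStop: (Standby) → mode=Dock action=drive_stop
2. evContact: (Dock) → mode=Hold action=drive_fwd
3. evStop: (Hold) → mode=Hold action=drive_fwd
4. evTimeout: (Hold) → mode=Manipulate action=drive_stop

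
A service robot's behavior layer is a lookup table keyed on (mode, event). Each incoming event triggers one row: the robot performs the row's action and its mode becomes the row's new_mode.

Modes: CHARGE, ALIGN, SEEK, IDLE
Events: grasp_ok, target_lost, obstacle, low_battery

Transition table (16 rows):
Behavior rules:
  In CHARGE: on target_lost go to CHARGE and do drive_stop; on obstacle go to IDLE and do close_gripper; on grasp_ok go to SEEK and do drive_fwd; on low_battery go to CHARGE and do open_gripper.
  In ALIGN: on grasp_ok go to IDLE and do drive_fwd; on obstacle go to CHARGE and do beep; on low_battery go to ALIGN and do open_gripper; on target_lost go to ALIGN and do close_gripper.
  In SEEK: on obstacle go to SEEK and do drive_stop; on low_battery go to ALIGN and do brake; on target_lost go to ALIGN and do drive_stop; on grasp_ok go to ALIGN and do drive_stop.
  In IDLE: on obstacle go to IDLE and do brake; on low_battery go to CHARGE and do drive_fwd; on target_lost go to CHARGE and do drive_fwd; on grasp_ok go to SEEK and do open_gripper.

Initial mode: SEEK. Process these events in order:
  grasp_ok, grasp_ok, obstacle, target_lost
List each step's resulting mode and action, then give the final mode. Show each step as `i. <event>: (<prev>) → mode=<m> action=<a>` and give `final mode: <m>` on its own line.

final mode: CHARGE

1. grasp_ok: (SEEK) → mode=ALIGN action=drive_stop
2. grasp_ok: (ALIGN) → mode=IDLE action=drive_fwd
3. obstacle: (IDLE) → mode=IDLE action=brake
4. target_lost: (IDLE) → mode=CHARGE action=drive_fwd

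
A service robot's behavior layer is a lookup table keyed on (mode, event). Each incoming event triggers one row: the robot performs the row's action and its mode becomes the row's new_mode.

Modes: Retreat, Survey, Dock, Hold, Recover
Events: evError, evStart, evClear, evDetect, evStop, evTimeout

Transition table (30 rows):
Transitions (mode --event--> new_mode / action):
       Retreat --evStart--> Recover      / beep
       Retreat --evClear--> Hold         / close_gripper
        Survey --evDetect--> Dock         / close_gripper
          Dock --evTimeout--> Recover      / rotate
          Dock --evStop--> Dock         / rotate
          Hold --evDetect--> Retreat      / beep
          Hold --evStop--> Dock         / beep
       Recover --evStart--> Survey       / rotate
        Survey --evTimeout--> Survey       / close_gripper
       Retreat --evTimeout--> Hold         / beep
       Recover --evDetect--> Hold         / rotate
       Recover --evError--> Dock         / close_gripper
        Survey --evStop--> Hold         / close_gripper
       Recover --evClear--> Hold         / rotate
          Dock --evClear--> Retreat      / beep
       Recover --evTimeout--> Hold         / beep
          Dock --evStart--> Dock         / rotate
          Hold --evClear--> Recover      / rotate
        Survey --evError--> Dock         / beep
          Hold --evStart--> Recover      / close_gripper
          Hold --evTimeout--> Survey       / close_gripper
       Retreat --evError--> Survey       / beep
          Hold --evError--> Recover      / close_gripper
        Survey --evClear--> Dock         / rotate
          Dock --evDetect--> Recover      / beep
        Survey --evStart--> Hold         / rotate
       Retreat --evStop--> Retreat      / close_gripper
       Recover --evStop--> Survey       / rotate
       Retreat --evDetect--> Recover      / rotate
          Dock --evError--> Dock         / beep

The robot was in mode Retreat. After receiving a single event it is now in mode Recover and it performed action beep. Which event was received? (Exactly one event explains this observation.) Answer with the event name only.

try evError: (Retreat, evError) → (Survey, beep)
try evStart: (Retreat, evStart) → (Recover, beep)  ← matches
try evClear: (Retreat, evClear) → (Hold, close_gripper)
try evDetect: (Retreat, evDetect) → (Recover, rotate)
try evStop: (Retreat, evStop) → (Retreat, close_gripper)
try evTimeout: (Retreat, evTimeout) → (Hold, beep)

evStart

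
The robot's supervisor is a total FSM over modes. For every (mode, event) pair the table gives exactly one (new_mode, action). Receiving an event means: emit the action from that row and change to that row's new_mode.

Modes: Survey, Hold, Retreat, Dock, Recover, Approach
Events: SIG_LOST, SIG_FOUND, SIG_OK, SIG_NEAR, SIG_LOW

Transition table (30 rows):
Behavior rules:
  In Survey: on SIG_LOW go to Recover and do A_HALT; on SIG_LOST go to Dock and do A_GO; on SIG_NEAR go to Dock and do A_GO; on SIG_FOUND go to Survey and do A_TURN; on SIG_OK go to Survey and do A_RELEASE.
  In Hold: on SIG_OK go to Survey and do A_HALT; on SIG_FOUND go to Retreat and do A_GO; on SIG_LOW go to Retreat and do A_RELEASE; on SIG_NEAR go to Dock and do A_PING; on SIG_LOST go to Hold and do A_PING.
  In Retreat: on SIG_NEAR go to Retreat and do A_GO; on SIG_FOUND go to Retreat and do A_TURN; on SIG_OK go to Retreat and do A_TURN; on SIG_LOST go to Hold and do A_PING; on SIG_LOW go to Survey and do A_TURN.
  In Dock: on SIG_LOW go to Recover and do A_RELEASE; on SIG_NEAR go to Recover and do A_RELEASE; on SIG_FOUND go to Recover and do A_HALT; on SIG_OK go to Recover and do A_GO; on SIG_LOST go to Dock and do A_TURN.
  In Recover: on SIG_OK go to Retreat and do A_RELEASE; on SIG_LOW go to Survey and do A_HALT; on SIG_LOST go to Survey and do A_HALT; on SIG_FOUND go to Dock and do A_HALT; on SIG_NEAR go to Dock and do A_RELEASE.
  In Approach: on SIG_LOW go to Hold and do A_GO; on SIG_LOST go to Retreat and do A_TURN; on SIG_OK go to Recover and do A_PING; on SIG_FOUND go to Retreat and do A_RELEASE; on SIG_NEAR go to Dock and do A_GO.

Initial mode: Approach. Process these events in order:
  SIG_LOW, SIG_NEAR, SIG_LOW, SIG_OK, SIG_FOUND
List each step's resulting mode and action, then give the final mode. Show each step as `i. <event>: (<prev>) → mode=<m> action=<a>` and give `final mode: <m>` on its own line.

final mode: Retreat

1. SIG_LOW: (Approach) → mode=Hold action=A_GO
2. SIG_NEAR: (Hold) → mode=Dock action=A_PING
3. SIG_LOW: (Dock) → mode=Recover action=A_RELEASE
4. SIG_OK: (Recover) → mode=Retreat action=A_RELEASE
5. SIG_FOUND: (Retreat) → mode=Retreat action=A_TURN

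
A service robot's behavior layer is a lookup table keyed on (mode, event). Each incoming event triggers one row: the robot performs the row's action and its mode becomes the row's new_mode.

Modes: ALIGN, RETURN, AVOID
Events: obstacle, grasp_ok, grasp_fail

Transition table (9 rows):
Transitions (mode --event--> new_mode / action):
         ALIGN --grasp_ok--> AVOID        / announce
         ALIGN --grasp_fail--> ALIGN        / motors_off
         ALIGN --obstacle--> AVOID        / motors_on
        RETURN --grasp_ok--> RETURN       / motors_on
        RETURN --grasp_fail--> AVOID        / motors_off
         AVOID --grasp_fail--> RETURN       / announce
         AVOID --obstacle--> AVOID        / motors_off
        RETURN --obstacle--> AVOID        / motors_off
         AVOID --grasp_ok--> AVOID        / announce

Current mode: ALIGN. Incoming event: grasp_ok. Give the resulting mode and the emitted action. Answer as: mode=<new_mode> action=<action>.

mode=AVOID action=announce

current mode = ALIGN; filter table to that mode:
  (ALIGN, grasp_ok) → (AVOID, announce)  ← event matches
  (ALIGN, grasp_fail) → (ALIGN, motors_off)
  (ALIGN, obstacle) → (AVOID, motors_on)
event = grasp_ok selects (AVOID, announce)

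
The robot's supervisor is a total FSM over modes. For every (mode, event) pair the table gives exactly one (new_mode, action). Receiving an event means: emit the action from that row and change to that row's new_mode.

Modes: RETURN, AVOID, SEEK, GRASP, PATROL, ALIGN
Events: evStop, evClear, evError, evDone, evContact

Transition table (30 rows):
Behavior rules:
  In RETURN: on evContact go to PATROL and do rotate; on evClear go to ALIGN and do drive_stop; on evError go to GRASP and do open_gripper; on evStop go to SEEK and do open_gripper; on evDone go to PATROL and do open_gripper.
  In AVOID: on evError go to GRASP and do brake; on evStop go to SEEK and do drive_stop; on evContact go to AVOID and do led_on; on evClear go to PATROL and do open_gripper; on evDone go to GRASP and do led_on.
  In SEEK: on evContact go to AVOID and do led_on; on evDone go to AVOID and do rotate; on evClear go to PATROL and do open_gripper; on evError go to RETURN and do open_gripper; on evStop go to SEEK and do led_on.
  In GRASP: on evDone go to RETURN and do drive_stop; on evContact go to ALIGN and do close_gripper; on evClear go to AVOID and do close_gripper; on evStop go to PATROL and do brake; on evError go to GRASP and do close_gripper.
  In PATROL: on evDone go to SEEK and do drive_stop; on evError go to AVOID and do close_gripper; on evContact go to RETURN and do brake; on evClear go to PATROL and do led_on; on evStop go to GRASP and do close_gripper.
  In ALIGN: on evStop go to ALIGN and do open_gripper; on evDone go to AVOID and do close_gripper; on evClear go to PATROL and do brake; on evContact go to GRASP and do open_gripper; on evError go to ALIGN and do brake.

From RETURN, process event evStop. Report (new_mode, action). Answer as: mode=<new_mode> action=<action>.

current mode = RETURN; filter table to that mode:
  (RETURN, evContact) → (PATROL, rotate)
  (RETURN, evClear) → (ALIGN, drive_stop)
  (RETURN, evError) → (GRASP, open_gripper)
  (RETURN, evStop) → (SEEK, open_gripper)  ← event matches
  (RETURN, evDone) → (PATROL, open_gripper)
event = evStop selects (SEEK, open_gripper)

mode=SEEK action=open_gripper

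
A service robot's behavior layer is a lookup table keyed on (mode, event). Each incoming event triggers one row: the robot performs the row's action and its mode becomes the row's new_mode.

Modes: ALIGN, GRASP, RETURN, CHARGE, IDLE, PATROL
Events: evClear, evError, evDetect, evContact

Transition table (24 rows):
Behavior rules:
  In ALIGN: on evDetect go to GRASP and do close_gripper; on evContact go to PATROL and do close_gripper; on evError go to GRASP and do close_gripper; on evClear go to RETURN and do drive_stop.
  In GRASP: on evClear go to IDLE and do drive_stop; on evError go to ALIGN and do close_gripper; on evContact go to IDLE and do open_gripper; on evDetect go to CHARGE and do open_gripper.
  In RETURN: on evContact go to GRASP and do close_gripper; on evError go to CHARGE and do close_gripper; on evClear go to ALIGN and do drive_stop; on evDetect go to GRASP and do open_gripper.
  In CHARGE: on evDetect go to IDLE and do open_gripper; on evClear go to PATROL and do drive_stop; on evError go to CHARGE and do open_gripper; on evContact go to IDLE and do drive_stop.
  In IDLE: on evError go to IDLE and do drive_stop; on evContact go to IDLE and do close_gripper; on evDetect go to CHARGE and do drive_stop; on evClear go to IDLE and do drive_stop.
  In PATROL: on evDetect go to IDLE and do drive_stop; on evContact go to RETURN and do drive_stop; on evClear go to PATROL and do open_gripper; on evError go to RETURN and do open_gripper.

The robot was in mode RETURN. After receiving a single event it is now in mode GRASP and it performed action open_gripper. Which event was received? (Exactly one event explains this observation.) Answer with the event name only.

try evClear: (RETURN, evClear) → (ALIGN, drive_stop)
try evError: (RETURN, evError) → (CHARGE, close_gripper)
try evDetect: (RETURN, evDetect) → (GRASP, open_gripper)  ← matches
try evContact: (RETURN, evContact) → (GRASP, close_gripper)

evDetect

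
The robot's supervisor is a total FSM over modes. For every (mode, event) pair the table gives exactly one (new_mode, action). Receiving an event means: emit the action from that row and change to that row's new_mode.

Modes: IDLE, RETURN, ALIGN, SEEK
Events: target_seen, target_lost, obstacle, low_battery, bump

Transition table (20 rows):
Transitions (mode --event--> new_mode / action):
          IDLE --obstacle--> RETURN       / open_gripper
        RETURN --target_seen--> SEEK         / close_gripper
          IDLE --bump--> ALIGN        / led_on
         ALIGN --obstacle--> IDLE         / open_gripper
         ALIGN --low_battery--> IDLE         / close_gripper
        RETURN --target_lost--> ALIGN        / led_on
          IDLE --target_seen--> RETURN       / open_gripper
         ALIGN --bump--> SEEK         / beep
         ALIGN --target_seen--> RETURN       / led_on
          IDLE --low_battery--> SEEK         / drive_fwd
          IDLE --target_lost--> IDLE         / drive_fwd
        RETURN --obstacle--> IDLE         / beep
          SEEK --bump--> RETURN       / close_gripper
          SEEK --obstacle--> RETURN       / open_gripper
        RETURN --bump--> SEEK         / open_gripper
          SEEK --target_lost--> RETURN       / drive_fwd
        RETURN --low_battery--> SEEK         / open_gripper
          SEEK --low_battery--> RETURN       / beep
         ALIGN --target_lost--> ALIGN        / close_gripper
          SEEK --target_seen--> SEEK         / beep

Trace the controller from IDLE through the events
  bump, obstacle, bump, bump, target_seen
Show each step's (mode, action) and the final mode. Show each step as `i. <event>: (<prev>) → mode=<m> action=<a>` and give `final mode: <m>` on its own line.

final mode: SEEK

1. bump: (IDLE) → mode=ALIGN action=led_on
2. obstacle: (ALIGN) → mode=IDLE action=open_gripper
3. bump: (IDLE) → mode=ALIGN action=led_on
4. bump: (ALIGN) → mode=SEEK action=beep
5. target_seen: (SEEK) → mode=SEEK action=beep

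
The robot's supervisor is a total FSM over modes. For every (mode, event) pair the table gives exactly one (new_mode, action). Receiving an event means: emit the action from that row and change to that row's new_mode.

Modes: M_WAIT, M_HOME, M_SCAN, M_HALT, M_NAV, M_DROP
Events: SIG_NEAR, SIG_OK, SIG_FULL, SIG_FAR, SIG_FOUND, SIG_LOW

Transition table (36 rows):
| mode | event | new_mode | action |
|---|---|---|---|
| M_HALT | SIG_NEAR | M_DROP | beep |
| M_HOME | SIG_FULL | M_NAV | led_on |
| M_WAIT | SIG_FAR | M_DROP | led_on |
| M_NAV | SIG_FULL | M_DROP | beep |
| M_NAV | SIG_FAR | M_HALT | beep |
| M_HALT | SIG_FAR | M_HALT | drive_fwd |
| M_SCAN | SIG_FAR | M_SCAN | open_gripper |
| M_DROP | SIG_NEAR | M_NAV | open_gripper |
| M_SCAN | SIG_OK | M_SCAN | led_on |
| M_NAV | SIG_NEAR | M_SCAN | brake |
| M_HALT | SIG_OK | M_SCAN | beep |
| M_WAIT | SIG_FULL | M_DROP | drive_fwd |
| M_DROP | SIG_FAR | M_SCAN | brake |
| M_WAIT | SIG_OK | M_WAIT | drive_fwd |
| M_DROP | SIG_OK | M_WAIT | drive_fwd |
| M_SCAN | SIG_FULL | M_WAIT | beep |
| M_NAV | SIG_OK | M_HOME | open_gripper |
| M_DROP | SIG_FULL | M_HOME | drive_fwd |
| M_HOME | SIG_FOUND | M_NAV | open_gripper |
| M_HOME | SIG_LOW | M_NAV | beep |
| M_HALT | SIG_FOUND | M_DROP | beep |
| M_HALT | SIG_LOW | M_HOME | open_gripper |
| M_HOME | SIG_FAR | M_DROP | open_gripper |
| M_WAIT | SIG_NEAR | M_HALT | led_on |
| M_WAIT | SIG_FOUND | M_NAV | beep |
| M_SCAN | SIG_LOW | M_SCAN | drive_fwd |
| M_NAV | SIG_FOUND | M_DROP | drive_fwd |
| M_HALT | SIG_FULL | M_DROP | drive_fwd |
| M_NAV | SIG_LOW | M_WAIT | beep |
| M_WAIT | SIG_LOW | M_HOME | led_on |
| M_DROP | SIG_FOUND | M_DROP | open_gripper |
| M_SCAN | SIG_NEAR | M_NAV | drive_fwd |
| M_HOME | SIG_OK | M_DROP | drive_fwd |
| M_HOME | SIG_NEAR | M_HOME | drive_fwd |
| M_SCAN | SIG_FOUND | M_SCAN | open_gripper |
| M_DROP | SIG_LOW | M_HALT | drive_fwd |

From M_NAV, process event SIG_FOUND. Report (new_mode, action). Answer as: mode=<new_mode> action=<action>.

mode=M_DROP action=drive_fwd

current mode = M_NAV; filter table to that mode:
  (M_NAV, SIG_FULL) → (M_DROP, beep)
  (M_NAV, SIG_FAR) → (M_HALT, beep)
  (M_NAV, SIG_NEAR) → (M_SCAN, brake)
  (M_NAV, SIG_OK) → (M_HOME, open_gripper)
  (M_NAV, SIG_FOUND) → (M_DROP, drive_fwd)  ← event matches
  (M_NAV, SIG_LOW) → (M_WAIT, beep)
event = SIG_FOUND selects (M_DROP, drive_fwd)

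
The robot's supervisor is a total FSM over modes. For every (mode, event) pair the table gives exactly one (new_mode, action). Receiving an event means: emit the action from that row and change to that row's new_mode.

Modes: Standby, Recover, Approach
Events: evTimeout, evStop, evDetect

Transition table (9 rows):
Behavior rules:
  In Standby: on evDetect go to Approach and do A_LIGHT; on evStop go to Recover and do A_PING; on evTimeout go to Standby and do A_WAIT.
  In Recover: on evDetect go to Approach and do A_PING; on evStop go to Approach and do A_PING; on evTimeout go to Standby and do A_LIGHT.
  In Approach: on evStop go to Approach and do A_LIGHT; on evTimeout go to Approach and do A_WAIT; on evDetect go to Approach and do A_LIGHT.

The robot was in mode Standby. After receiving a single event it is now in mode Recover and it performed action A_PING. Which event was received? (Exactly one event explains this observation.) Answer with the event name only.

evStop

try evTimeout: (Standby, evTimeout) → (Standby, A_WAIT)
try evStop: (Standby, evStop) → (Recover, A_PING)  ← matches
try evDetect: (Standby, evDetect) → (Approach, A_LIGHT)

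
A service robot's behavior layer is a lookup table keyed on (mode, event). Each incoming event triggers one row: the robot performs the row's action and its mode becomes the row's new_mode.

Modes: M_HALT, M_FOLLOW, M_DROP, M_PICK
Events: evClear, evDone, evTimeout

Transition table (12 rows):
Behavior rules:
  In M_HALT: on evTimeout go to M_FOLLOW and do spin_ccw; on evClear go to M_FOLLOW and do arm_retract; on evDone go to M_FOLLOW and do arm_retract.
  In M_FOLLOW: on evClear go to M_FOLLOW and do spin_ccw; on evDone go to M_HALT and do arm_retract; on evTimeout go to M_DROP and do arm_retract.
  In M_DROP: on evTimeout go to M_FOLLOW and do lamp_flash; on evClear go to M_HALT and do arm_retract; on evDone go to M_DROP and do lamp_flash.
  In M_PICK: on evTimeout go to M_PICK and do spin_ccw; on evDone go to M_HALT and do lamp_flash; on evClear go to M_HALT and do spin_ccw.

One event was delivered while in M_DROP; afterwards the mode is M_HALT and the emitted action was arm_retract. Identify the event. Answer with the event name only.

evClear

try evClear: (M_DROP, evClear) → (M_HALT, arm_retract)  ← matches
try evDone: (M_DROP, evDone) → (M_DROP, lamp_flash)
try evTimeout: (M_DROP, evTimeout) → (M_FOLLOW, lamp_flash)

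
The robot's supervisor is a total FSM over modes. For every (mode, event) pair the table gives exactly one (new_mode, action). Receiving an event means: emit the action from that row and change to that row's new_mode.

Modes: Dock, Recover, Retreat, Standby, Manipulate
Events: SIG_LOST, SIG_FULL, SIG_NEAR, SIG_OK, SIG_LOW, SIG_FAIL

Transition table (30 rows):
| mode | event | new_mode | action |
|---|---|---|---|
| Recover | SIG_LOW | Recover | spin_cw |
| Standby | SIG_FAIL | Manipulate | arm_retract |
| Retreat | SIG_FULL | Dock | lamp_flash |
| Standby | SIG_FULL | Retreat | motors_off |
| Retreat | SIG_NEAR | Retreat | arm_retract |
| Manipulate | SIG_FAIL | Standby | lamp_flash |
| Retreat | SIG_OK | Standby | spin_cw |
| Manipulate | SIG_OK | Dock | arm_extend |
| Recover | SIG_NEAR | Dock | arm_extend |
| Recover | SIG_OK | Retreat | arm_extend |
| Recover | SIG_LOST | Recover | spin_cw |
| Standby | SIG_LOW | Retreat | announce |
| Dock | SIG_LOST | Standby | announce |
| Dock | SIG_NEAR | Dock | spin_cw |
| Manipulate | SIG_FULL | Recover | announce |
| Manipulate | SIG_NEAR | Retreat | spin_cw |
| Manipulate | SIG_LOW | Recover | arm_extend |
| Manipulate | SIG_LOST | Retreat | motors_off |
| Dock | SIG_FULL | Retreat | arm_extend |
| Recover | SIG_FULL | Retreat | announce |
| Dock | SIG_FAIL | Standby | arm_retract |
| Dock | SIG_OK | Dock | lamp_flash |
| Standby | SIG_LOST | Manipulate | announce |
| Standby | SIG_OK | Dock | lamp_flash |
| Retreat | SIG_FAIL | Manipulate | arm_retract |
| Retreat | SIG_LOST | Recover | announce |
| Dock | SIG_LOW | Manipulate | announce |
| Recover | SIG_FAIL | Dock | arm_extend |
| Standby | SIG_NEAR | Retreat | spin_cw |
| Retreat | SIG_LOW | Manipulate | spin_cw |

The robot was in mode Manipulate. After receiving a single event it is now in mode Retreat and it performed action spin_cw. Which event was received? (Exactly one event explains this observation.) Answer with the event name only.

try SIG_LOST: (Manipulate, SIG_LOST) → (Retreat, motors_off)
try SIG_FULL: (Manipulate, SIG_FULL) → (Recover, announce)
try SIG_NEAR: (Manipulate, SIG_NEAR) → (Retreat, spin_cw)  ← matches
try SIG_OK: (Manipulate, SIG_OK) → (Dock, arm_extend)
try SIG_LOW: (Manipulate, SIG_LOW) → (Recover, arm_extend)
try SIG_FAIL: (Manipulate, SIG_FAIL) → (Standby, lamp_flash)

SIG_NEAR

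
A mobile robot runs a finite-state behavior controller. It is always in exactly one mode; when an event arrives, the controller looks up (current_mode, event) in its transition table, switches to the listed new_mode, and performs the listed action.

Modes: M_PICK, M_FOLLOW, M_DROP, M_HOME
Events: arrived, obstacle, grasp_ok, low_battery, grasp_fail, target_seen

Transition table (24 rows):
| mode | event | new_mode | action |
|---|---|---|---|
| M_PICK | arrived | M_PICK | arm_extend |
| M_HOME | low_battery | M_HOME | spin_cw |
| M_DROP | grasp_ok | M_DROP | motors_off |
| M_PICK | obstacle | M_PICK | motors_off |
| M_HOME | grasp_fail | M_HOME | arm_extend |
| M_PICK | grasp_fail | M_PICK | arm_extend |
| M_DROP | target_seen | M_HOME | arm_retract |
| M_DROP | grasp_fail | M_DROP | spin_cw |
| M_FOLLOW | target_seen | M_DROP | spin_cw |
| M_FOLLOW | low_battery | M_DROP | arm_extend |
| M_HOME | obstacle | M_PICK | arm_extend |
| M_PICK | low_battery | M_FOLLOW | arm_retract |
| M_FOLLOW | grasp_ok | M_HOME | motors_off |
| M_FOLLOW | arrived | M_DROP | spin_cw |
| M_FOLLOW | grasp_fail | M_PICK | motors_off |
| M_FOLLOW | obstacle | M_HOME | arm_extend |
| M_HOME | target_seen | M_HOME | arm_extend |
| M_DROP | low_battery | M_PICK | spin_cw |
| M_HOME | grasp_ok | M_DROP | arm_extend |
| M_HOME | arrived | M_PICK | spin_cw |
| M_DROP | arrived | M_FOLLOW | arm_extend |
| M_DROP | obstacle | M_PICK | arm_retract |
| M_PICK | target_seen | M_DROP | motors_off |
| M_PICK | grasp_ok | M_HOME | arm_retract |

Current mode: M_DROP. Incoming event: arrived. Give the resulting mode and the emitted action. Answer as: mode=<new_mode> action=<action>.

mode=M_FOLLOW action=arm_extend

current mode = M_DROP; filter table to that mode:
  (M_DROP, grasp_ok) → (M_DROP, motors_off)
  (M_DROP, target_seen) → (M_HOME, arm_retract)
  (M_DROP, grasp_fail) → (M_DROP, spin_cw)
  (M_DROP, low_battery) → (M_PICK, spin_cw)
  (M_DROP, arrived) → (M_FOLLOW, arm_extend)  ← event matches
  (M_DROP, obstacle) → (M_PICK, arm_retract)
event = arrived selects (M_FOLLOW, arm_extend)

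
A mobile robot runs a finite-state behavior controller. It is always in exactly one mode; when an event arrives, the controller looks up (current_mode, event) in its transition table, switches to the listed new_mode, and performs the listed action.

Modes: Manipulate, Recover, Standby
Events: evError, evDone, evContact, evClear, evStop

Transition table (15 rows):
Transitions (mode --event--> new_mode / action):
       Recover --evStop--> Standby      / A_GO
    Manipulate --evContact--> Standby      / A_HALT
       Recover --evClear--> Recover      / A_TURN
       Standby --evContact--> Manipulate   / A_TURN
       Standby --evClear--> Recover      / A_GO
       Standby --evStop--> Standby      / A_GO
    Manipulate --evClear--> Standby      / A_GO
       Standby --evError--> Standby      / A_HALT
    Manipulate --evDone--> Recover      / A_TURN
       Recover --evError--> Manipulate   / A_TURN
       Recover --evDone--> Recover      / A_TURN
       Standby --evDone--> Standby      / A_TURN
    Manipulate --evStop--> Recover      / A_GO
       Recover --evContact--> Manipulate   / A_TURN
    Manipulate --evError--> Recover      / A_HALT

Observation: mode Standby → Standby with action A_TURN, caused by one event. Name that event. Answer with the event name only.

evDone

try evError: (Standby, evError) → (Standby, A_HALT)
try evDone: (Standby, evDone) → (Standby, A_TURN)  ← matches
try evContact: (Standby, evContact) → (Manipulate, A_TURN)
try evClear: (Standby, evClear) → (Recover, A_GO)
try evStop: (Standby, evStop) → (Standby, A_GO)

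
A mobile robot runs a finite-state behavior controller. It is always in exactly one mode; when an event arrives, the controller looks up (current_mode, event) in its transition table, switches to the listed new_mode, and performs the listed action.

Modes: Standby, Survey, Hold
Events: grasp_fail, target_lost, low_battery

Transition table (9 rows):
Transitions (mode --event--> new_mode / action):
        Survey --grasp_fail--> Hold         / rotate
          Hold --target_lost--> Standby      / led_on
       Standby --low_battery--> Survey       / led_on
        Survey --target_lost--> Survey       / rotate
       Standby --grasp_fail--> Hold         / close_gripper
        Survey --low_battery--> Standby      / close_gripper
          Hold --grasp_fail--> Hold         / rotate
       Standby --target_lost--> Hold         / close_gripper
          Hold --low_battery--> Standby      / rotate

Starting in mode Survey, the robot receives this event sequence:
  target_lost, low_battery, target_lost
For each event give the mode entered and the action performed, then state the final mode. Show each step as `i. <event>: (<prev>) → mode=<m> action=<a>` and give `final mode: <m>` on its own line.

final mode: Hold

1. target_lost: (Survey) → mode=Survey action=rotate
2. low_battery: (Survey) → mode=Standby action=close_gripper
3. target_lost: (Standby) → mode=Hold action=close_gripper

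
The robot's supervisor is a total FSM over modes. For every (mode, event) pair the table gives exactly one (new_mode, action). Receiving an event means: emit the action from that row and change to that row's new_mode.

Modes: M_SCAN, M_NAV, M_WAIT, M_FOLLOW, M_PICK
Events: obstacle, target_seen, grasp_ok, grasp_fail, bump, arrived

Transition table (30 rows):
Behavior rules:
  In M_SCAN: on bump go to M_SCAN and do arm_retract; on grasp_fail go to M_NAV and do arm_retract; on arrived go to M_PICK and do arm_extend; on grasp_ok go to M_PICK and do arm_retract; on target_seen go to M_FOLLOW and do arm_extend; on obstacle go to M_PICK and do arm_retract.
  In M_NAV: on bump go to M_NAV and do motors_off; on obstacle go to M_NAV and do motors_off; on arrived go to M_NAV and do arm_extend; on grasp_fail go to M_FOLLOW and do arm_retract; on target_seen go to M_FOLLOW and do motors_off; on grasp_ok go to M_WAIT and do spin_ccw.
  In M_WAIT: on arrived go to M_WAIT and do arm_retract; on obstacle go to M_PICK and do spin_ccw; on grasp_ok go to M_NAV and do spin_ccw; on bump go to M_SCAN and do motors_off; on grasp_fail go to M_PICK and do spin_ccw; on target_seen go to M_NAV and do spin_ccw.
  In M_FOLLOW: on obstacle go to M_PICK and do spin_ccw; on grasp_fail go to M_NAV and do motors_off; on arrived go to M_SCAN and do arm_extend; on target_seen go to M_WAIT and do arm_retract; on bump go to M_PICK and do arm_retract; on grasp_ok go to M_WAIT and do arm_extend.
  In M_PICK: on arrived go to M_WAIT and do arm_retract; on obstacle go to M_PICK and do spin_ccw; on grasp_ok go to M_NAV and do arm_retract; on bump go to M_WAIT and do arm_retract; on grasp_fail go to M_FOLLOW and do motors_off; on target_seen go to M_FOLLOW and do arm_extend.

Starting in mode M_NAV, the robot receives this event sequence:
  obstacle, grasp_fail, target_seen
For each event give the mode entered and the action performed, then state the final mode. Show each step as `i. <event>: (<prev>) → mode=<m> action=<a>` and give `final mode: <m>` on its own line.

final mode: M_WAIT

1. obstacle: (M_NAV) → mode=M_NAV action=motors_off
2. grasp_fail: (M_NAV) → mode=M_FOLLOW action=arm_retract
3. target_seen: (M_FOLLOW) → mode=M_WAIT action=arm_retract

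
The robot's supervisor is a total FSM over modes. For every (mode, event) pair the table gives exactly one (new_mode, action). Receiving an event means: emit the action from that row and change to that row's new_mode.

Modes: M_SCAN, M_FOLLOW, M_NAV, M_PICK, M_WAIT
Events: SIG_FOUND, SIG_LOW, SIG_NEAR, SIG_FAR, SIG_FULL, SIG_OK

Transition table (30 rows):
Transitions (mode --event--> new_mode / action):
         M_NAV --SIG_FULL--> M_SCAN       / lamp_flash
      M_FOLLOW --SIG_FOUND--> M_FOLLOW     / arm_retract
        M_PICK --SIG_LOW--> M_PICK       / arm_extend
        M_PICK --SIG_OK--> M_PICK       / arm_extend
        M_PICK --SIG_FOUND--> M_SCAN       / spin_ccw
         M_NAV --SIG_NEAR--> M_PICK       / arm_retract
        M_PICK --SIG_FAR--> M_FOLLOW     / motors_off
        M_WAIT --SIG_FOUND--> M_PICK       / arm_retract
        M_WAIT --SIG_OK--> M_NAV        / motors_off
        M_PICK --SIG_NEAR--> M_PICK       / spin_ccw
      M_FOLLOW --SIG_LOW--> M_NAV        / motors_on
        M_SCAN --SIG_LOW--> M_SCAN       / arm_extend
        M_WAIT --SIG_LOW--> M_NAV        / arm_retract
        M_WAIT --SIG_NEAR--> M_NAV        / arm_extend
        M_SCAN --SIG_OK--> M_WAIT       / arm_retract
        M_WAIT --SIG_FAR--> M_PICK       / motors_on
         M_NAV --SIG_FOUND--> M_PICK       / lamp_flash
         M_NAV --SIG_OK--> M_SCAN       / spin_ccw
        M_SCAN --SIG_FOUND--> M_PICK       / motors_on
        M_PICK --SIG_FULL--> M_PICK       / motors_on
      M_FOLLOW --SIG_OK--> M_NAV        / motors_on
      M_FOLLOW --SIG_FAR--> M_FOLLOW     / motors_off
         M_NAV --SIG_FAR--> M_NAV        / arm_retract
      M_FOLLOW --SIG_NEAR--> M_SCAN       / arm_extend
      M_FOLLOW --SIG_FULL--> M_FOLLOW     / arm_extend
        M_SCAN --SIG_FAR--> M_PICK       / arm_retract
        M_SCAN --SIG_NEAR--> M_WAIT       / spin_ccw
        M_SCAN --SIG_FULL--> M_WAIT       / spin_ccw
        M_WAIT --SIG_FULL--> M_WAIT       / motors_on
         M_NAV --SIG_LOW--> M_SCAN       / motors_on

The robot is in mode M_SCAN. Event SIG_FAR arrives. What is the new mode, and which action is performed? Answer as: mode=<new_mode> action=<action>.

current mode = M_SCAN; filter table to that mode:
  (M_SCAN, SIG_LOW) → (M_SCAN, arm_extend)
  (M_SCAN, SIG_OK) → (M_WAIT, arm_retract)
  (M_SCAN, SIG_FOUND) → (M_PICK, motors_on)
  (M_SCAN, SIG_FAR) → (M_PICK, arm_retract)  ← event matches
  (M_SCAN, SIG_NEAR) → (M_WAIT, spin_ccw)
  (M_SCAN, SIG_FULL) → (M_WAIT, spin_ccw)
event = SIG_FAR selects (M_PICK, arm_retract)

mode=M_PICK action=arm_retract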